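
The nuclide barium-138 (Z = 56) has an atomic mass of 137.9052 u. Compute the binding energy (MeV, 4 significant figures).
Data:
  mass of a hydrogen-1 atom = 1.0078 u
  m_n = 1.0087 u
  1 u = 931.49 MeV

Z = 56, so N = A − Z = 138 − 56 = 82.
Mass of separated nucleons = 56(1.0078) + 82(1.0087) = 56.4368 + 82.7134 = 139.1502 u
The mass defect is 139.1502 − 137.9052 = 1.2450 u.
Binding energy = Δm·c² = 1.2450 × 931.49 MeV/u = 1159.71 MeV

1160 MeV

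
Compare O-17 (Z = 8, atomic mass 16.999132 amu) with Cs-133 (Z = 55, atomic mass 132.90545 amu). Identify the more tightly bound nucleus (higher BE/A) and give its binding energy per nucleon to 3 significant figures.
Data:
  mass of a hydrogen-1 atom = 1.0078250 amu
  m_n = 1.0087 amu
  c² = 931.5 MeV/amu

Cs-133; 8.43 MeV/nucleon

O-17: Σm = 8(1.0078250) + 9(1.0087) = 17.1409000 amu; Δm = 0.1417680 amu; E_B = 132.06 MeV; E_B/A = 7.768 MeV
Cs-133: Σm = 55(1.0078250) + 78(1.0087) = 134.1089750 amu; Δm = 1.2035250 amu; E_B = 1121.1 MeV; E_B/A = 8.429 MeV
Cs-133 has the higher binding energy per nucleon, so it is the more tightly bound nucleus.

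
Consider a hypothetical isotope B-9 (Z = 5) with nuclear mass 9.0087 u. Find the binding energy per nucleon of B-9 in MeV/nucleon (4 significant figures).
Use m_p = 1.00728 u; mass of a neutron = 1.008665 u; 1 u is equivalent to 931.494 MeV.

6.454 MeV/nucleon

Σm = 5·m_p + 4·m_n = 5.03640 + 4.034660 = 9.071060 u
The mass defect is 9.071060 − 9.0087 = 0.062360 u.
Binding energy = Δm·c² = 0.062360 × 931.494 MeV/u = 58.0880 MeV
BE/A = 58.0880 MeV / 9 = 6.454 MeV/nucleon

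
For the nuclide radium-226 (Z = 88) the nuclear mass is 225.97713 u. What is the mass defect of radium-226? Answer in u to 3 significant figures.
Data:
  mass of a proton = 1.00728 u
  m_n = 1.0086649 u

Total constituent mass: 88 × 1.00728 + 138 × 1.0086649 = 227.8363962 u
The mass defect is 227.8363962 − 225.97713 = 1.8592662 u.

1.86 u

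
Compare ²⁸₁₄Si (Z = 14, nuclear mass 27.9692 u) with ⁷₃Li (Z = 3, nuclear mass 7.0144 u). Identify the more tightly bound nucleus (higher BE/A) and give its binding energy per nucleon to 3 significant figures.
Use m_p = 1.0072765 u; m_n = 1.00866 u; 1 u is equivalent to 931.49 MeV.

²⁸₁₄Si: Σm = 14(1.0072765) + 14(1.00866) = 28.2231110 u; Δm = 0.2539110 u; E_B = 236.52 MeV; E_B/A = 8.447 MeV
⁷₃Li: Σm = 3(1.0072765) + 4(1.00866) = 7.0564695 u; Δm = 0.0420695 u; E_B = 39.187 MeV; E_B/A = 5.598 MeV
²⁸₁₄Si has the higher binding energy per nucleon, so it is the more tightly bound nucleus.

²⁸₁₄Si; 8.45 MeV/nucleon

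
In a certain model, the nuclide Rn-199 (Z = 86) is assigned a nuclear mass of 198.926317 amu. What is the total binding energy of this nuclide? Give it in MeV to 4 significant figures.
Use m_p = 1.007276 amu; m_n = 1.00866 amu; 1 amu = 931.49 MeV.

1563 MeV

Z = 86, so N = A − Z = 199 − 86 = 113.
Mass of separated nucleons = 86(1.007276) + 113(1.00866) = 86.625736 + 113.97858 = 200.604316 amu
Δm = 200.604316 − 198.926317 = 1.677999 amu
Binding energy = Δm·c² = 1.677999 × 931.49 MeV/amu = 1563.04 MeV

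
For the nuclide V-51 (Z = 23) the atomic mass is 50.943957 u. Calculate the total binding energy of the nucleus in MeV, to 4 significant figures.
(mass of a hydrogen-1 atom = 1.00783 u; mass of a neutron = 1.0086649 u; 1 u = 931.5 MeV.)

446.0 MeV

The nucleus contains 23 protons and 51 − 23 = 28 neutrons.
Mass of separated nucleons = 23(1.00783) + 28(1.0086649) = 23.18009 + 28.2426172 = 51.4227072 u
The mass defect is 51.4227072 − 50.943957 = 0.4787502 u.
Binding energy = Δm·c² = 0.4787502 × 931.5 MeV/u = 445.956 MeV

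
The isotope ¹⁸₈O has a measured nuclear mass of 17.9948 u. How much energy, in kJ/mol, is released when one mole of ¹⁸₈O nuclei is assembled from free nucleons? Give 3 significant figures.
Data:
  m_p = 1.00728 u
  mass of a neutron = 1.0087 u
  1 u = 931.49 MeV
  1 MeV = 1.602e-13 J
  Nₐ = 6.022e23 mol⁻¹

1.35e+10 kJ/mol

With 8 protons and 10 neutrons (A = 18):
Total constituent mass: 8 × 1.00728 + 10 × 1.0087 = 18.14524 u
The mass defect is 18.14524 − 17.9948 = 0.15044 u.
Converting to energy: 0.15044 u × 931.49 MeV/u = 140.133 MeV
Per nucleus in joules: 140.133 MeV × 1.602e-13 J/MeV = 2.2449e-11 J
Per mole: 2.2449e-11 J × 6.022e23 mol⁻¹ = 1.3519e+13 J/mol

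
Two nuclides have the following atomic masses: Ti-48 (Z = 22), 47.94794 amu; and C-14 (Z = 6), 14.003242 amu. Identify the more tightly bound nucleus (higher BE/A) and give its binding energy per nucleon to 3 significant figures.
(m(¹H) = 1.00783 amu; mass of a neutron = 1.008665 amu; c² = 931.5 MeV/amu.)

Ti-48: Σm = 22(1.00783) + 26(1.008665) = 48.397550 amu; Δm = 0.449610 amu; E_B = 418.81 MeV; E_B/A = 8.725 MeV
C-14: Σm = 6(1.00783) + 8(1.008665) = 14.116300 amu; Δm = 0.113058 amu; E_B = 105.31 MeV; E_B/A = 7.522 MeV
Ti-48 has the higher binding energy per nucleon, so it is the more tightly bound nucleus.

Ti-48; 8.73 MeV/nucleon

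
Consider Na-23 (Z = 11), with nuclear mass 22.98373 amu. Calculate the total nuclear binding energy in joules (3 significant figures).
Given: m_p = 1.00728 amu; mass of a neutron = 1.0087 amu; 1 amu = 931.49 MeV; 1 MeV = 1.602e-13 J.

Σm = 11·m_p + 12·m_n = 11.08008 + 12.1044 = 23.18448 amu
Mass defect Δm = 23.18448 − 22.98373 = 0.20075 amu
Converting to energy: 0.20075 amu × 931.49 MeV/amu = 186.997 MeV
In joules: 186.997 MeV × 1.602e-13 J/MeV = 2.9957e-11 J

3.00e-11 J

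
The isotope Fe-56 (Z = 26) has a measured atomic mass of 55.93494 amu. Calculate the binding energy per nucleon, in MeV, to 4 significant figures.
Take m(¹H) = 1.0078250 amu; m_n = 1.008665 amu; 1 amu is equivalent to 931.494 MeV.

Total constituent mass: 26 × 1.0078250 + 30 × 1.008665 = 56.4634000 amu
The mass defect is 56.4634000 − 55.93494 = 0.5284600 amu.
E_B = 0.5284600 × 931.494 = 492.257 MeV
BE/A = 492.257 MeV / 56 = 8.790 MeV/nucleon

8.790 MeV/nucleon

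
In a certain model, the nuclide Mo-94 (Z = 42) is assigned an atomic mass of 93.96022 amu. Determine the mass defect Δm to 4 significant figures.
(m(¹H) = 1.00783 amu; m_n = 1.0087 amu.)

0.8210 amu

With 42 protons and 52 neutrons (A = 94):
Σm = 42·m(¹H) + 52·m_n = 42.32886 + 52.4524 = 94.78126 amu
Δm = 94.78126 − 93.96022 = 0.82104 amu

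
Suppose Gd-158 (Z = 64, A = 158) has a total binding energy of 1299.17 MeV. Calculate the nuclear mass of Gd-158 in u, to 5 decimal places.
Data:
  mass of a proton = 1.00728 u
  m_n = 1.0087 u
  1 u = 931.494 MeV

157.88900 u

Mass defect = 1299.17 MeV / (931.494 MeV/u) = 1.3947164 u
Constituent mass = 64(1.00728) + 94(1.0087) = 159.28372 u
Nuclear mass = 159.28372 − 1.3947164 = 157.8890036 u ≈ 157.88900 u (to 5 decimal places)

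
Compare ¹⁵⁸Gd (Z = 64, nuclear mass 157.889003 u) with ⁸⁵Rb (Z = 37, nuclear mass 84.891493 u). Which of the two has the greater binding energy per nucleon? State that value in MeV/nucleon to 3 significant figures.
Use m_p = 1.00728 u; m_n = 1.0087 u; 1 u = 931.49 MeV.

¹⁵⁸Gd: Σm = 64(1.00728) + 94(1.0087) = 159.28372 u; Δm = 1.394717 u; E_B = 1299.2 MeV; E_B/A = 8.223 MeV
⁸⁵Rb: Σm = 37(1.00728) + 48(1.0087) = 85.68696 u; Δm = 0.795467 u; E_B = 740.97 MeV; E_B/A = 8.717 MeV
⁸⁵Rb has the higher binding energy per nucleon, so it is the more tightly bound nucleus.

⁸⁵Rb; 8.72 MeV/nucleon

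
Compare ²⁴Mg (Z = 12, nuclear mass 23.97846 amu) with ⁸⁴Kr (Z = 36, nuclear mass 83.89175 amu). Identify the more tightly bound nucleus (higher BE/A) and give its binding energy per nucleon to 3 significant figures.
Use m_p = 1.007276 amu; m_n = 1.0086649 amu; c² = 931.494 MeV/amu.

²⁴Mg: Σm = 12(1.007276) + 12(1.0086649) = 24.1912908 amu; Δm = 0.2128308 amu; E_B = 198.25 MeV; E_B/A = 8.260 MeV
⁸⁴Kr: Σm = 36(1.007276) + 48(1.0086649) = 84.6778512 amu; Δm = 0.7861012 amu; E_B = 732.25 MeV; E_B/A = 8.717 MeV
⁸⁴Kr has the higher binding energy per nucleon, so it is the more tightly bound nucleus.

⁸⁴Kr; 8.72 MeV/nucleon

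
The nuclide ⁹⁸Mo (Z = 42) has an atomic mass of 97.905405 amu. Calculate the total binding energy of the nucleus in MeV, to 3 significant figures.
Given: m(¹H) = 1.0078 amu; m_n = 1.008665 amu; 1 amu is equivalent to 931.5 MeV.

845 MeV

Z = 42, so N = A − Z = 98 − 42 = 56.
Σm = 42·m(¹H) + 56·m_n = 42.3276 + 56.485240 = 98.812840 amu
Δm = 98.812840 − 97.905405 = 0.907435 amu
Converting to energy: 0.907435 amu × 931.5 MeV/amu = 845.276 MeV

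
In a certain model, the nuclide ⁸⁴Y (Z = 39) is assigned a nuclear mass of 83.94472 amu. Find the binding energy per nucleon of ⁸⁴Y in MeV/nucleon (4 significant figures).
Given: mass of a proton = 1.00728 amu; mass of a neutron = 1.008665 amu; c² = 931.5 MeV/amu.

8.085 MeV/nucleon

Σm = 39·m_p + 45·m_n = 39.28392 + 45.389925 = 84.673845 amu
The mass defect is 84.673845 − 83.94472 = 0.729125 amu.
Converting to energy: 0.729125 amu × 931.5 MeV/amu = 679.180 MeV
Per nucleon: 679.180 / 84 = 8.085 MeV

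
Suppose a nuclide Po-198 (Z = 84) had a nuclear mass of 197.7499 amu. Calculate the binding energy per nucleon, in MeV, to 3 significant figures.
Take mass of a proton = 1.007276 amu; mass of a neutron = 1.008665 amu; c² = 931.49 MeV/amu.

8.70 MeV/nucleon

With 84 protons and 114 neutrons (A = 198):
Mass of separated nucleons = 84(1.007276) + 114(1.008665) = 84.611184 + 114.987810 = 199.598994 amu
The mass defect is 199.598994 − 197.7499 = 1.849094 amu.
Converting to energy: 1.849094 amu × 931.49 MeV/amu = 1722.41 MeV
Per nucleon: 1722.41 / 198 = 8.699 MeV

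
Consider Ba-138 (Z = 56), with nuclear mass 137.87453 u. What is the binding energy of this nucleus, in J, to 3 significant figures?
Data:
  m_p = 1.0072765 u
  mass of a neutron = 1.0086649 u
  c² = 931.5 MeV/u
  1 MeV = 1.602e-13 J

Mass of separated nucleons = 56(1.0072765) + 82(1.0086649) = 56.4074840 + 82.7105218 = 139.1180058 u
The mass defect is 139.1180058 − 137.87453 = 1.2434758 u.
Binding energy = Δm·c² = 1.2434758 × 931.5 MeV/u = 1158.30 MeV
In joules: 1158.30 MeV × 1.602e-13 J/MeV = 1.8556e-10 J

1.86e-10 J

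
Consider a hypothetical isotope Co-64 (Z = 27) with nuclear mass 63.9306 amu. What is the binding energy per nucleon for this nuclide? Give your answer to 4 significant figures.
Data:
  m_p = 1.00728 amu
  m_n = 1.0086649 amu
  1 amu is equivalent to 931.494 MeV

8.537 MeV/nucleon

The nucleus contains 27 protons and 64 − 27 = 37 neutrons.
Mass of separated nucleons = 27(1.00728) + 37(1.0086649) = 27.19656 + 37.3206013 = 64.5171613 amu
The mass defect is 64.5171613 − 63.9306 = 0.5865613 amu.
Converting to energy: 0.5865613 amu × 931.494 MeV/amu = 546.378 MeV
Per nucleon: 546.378 / 64 = 8.537 MeV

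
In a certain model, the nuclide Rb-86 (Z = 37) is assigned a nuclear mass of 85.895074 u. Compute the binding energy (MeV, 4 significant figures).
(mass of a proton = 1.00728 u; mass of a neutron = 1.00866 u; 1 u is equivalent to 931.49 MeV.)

743.9 MeV

Mass of separated nucleons = 37(1.00728) + 49(1.00866) = 37.26936 + 49.42434 = 86.69370 u
The mass defect is 86.69370 − 85.895074 = 0.798626 u.
E_B = 0.798626 × 931.49 = 743.912 MeV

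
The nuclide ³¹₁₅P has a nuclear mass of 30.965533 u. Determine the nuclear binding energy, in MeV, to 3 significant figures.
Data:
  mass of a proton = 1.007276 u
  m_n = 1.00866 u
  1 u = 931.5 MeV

263 MeV

Z = 15, so N = A − Z = 31 − 15 = 16.
Mass of separated nucleons = 15(1.007276) + 16(1.00866) = 15.109140 + 16.13856 = 31.247700 u
The mass defect is 31.247700 − 30.965533 = 0.282167 u.
Converting to energy: 0.282167 u × 931.5 MeV/u = 262.839 MeV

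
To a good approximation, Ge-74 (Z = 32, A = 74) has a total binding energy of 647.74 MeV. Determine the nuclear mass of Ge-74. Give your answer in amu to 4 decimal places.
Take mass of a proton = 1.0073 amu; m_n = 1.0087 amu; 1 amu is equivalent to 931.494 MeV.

Mass defect = 647.74 MeV / (931.494 MeV/amu) = 0.695378 amu
Constituent mass = 32(1.0073) + 42(1.0087) = 74.5990 amu
Nuclear mass = 74.5990 − 0.695378 = 73.903622 amu ≈ 73.9036 amu (to 4 decimal places)

73.9036 amu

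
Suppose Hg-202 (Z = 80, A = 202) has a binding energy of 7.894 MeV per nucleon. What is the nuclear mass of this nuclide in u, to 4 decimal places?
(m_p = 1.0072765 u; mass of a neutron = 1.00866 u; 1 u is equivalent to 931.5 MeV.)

201.9268 u

Total binding energy = 202 × 7.894 = 1594.588 MeV
Mass defect = 1594.588 MeV / (931.5 MeV/u) = 1.711850 u
Constituent mass = 80(1.0072765) + 122(1.00866) = 203.6386400 u
Nuclear mass = 203.6386400 − 1.711850 = 201.9267900 u ≈ 201.9268 u (to 4 decimal places)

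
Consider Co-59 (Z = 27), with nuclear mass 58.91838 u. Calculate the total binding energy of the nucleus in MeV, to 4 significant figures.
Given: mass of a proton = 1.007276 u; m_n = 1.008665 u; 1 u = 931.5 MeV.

With 27 protons and 32 neutrons (A = 59):
Σm = 27·m_p + 32·m_n = 27.196452 + 32.277280 = 59.473732 u
Mass defect Δm = 59.473732 − 58.91838 = 0.555352 u
Binding energy = Δm·c² = 0.555352 × 931.5 MeV/u = 517.310 MeV

517.3 MeV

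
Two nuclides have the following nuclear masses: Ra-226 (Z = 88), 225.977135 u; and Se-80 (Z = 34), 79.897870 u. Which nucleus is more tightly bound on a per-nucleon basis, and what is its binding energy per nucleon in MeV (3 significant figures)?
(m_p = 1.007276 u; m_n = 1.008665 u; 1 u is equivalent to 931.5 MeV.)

Ra-226: Σm = 88(1.007276) + 138(1.008665) = 227.836058 u; Δm = 1.858923 u; E_B = 1731.6 MeV; E_B/A = 7.662 MeV
Se-80: Σm = 34(1.007276) + 46(1.008665) = 80.645974 u; Δm = 0.748104 u; E_B = 696.86 MeV; E_B/A = 8.711 MeV
Se-80 has the higher binding energy per nucleon, so it is the more tightly bound nucleus.

Se-80; 8.71 MeV/nucleon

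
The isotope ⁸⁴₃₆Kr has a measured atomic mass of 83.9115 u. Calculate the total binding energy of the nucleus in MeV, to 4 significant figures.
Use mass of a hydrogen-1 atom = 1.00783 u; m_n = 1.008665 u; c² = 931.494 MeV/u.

The nucleus contains 36 protons and 84 − 36 = 48 neutrons.
Total constituent mass: 36 × 1.00783 + 48 × 1.008665 = 84.697800 u
The mass defect is 84.697800 − 83.9115 = 0.786300 u.
Binding energy = Δm·c² = 0.786300 × 931.494 MeV/u = 732.434 MeV

732.4 MeV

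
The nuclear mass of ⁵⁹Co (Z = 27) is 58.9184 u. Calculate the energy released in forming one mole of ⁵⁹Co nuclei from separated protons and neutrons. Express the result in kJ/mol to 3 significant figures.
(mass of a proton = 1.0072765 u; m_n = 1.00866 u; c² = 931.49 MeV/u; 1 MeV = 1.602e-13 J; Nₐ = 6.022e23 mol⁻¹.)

4.99e+10 kJ/mol

Σm = 27·m_p + 32·m_n = 27.1964655 + 32.27712 = 59.4735855 u
The mass defect is 59.4735855 − 58.9184 = 0.5551855 u.
Converting to energy: 0.5551855 u × 931.49 MeV/u = 517.150 MeV
Per nucleus in joules: 517.150 MeV × 1.602e-13 J/MeV = 8.2847e-11 J
Per mole: 8.2847e-11 J × 6.022e23 mol⁻¹ = 4.9890e+13 J/mol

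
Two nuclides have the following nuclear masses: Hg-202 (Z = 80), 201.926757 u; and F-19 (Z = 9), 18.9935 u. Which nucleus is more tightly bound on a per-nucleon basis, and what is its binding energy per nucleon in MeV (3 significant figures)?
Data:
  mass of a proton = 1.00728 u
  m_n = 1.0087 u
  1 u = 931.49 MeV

Hg-202: Σm = 80(1.00728) + 122(1.0087) = 203.64380 u; Δm = 1.717043 u; E_B = 1599.4 MeV; E_B/A = 7.918 MeV
F-19: Σm = 9(1.00728) + 10(1.0087) = 19.15252 u; Δm = 0.15902 u; E_B = 148.13 MeV; E_B/A = 7.796 MeV
Hg-202 has the higher binding energy per nucleon, so it is the more tightly bound nucleus.

Hg-202; 7.92 MeV/nucleon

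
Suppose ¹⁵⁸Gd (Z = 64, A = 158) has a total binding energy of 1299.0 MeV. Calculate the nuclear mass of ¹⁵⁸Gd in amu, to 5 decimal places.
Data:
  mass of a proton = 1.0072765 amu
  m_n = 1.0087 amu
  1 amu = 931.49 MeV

157.88896 amu

Mass defect = 1299.0 MeV / (931.49 MeV/amu) = 1.3945399 amu
Constituent mass = 64(1.0072765) + 94(1.0087) = 159.2834960 amu
Nuclear mass = 159.2834960 − 1.3945399 = 157.8889561 amu ≈ 157.88896 amu (to 5 decimal places)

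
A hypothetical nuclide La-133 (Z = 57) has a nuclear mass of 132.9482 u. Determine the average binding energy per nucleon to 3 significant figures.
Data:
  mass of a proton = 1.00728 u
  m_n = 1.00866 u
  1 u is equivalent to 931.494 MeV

Z = 57, so N = A − Z = 133 − 57 = 76.
Σm = 57·m_p + 76·m_n = 57.41496 + 76.65816 = 134.07312 u
The mass defect is 134.07312 − 132.9482 = 1.12492 u.
Binding energy = Δm·c² = 1.12492 × 931.494 MeV/u = 1047.86 MeV
Per nucleon: 1047.86 / 133 = 7.879 MeV

7.88 MeV/nucleon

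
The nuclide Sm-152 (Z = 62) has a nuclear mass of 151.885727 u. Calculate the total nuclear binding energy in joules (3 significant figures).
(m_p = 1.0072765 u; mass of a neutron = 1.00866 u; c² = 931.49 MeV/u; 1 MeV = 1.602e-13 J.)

2.01e-10 J

Σm = 62·m_p + 90·m_n = 62.4511430 + 90.77940 = 153.2305430 u
The mass defect is 153.2305430 − 151.885727 = 1.3448160 u.
E_B = 1.3448160 × 931.49 = 1252.68 MeV
In joules: 1252.68 MeV × 1.602e-13 J/MeV = 2.0068e-10 J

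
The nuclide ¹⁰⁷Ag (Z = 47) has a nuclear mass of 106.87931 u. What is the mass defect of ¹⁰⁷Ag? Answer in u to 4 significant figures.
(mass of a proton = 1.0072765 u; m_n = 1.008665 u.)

Total constituent mass: 47 × 1.0072765 + 60 × 1.008665 = 107.8618955 u
Mass defect Δm = 107.8618955 − 106.87931 = 0.9825855 u

0.9826 u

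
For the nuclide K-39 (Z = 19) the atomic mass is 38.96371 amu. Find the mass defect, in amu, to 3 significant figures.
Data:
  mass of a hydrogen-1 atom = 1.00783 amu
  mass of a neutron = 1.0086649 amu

Mass of separated nucleons = 19(1.00783) + 20(1.0086649) = 19.14877 + 20.1732980 = 39.3220680 amu
Δm = 39.3220680 − 38.96371 = 0.3583580 amu

0.358 amu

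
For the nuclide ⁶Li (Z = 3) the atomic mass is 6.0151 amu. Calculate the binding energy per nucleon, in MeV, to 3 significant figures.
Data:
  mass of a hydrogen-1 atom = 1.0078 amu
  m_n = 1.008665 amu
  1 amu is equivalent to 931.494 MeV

5.32 MeV/nucleon

Z = 3, so N = A − Z = 6 − 3 = 3.
Total constituent mass: 3 × 1.0078 + 3 × 1.008665 = 6.049395 amu
Δm = 6.049395 − 6.0151 = 0.034295 amu
E_B = 0.034295 × 931.494 = 31.9456 MeV
Per nucleon: 31.9456 / 6 = 5.324 MeV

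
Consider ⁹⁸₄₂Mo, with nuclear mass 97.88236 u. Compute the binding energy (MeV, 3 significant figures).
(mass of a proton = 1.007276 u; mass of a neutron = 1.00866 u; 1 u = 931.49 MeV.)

Total constituent mass: 42 × 1.007276 + 56 × 1.00866 = 98.790552 u
The mass defect is 98.790552 − 97.88236 = 0.908192 u.
E_B = 0.908192 × 931.49 = 845.972 MeV

846 MeV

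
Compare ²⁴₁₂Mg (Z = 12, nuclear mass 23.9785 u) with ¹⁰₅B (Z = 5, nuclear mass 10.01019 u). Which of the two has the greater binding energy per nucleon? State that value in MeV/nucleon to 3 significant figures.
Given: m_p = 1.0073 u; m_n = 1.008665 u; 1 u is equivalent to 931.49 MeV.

²⁴₁₂Mg; 8.27 MeV/nucleon

²⁴₁₂Mg: Σm = 12(1.0073) + 12(1.008665) = 24.191580 u; Δm = 0.213080 u; E_B = 198.48 MeV; E_B/A = 8.270 MeV
¹⁰₅B: Σm = 5(1.0073) + 5(1.008665) = 10.079825 u; Δm = 0.069635 u; E_B = 64.864 MeV; E_B/A = 6.486 MeV
²⁴₁₂Mg has the higher binding energy per nucleon, so it is the more tightly bound nucleus.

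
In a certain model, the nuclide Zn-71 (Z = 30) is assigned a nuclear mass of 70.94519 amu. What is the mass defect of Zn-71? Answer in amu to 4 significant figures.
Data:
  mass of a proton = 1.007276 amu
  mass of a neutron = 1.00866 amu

The nucleus contains 30 protons and 71 − 30 = 41 neutrons.
Σm = 30·m_p + 41·m_n = 30.218280 + 41.35506 = 71.573340 amu
Mass defect Δm = 71.573340 − 70.94519 = 0.628150 amu

0.6282 amu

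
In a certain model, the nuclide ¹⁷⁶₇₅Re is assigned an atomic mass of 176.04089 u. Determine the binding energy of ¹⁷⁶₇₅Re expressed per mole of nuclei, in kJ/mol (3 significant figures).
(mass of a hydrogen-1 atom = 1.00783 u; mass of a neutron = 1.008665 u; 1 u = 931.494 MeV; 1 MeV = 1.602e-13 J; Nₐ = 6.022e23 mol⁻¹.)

With 75 protons and 101 neutrons (A = 176):
Total constituent mass: 75 × 1.00783 + 101 × 1.008665 = 177.462415 u
Mass defect Δm = 177.462415 − 176.04089 = 1.421525 u
E_B = 1.421525 × 931.494 = 1324.14 MeV
Per nucleus in joules: 1324.14 MeV × 1.602e-13 J/MeV = 2.1213e-10 J
Per mole: 2.1213e-10 J × 6.022e23 mol⁻¹ = 1.2774e+14 J/mol

1.28e+11 kJ/mol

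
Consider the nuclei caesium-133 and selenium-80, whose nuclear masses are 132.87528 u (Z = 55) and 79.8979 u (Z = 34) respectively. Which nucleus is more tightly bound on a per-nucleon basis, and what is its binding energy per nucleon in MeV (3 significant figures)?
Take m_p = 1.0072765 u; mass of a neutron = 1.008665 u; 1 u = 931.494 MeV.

selenium-80; 8.71 MeV/nucleon

caesium-133: Σm = 55(1.0072765) + 78(1.008665) = 134.0760775 u; Δm = 1.2007975 u; E_B = 1118.5 MeV; E_B/A = 8.410 MeV
selenium-80: Σm = 34(1.0072765) + 46(1.008665) = 80.6459910 u; Δm = 0.7480910 u; E_B = 696.84 MeV; E_B/A = 8.711 MeV
selenium-80 has the higher binding energy per nucleon, so it is the more tightly bound nucleus.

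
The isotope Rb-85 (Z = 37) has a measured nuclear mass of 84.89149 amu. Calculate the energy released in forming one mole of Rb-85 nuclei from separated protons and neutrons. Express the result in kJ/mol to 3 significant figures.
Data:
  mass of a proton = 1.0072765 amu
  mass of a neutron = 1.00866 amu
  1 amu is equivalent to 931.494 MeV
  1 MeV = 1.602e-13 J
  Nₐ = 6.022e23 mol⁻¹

Mass of separated nucleons = 37(1.0072765) + 48(1.00866) = 37.2692305 + 48.41568 = 85.6849105 amu
The mass defect is 85.6849105 − 84.89149 = 0.7934205 amu.
Binding energy = Δm·c² = 0.7934205 × 931.494 MeV/amu = 739.066 MeV
Per nucleus in joules: 739.066 MeV × 1.602e-13 J/MeV = 1.1840e-10 J
Per mole: 1.1840e-10 J × 6.022e23 mol⁻¹ = 7.1300e+13 J/mol

7.13e+10 kJ/mol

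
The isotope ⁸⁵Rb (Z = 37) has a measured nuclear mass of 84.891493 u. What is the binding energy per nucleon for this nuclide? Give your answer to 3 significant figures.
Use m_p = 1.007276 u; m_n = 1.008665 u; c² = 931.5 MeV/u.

With 37 protons and 48 neutrons (A = 85):
Mass of separated nucleons = 37(1.007276) + 48(1.008665) = 37.269212 + 48.415920 = 85.685132 u
Mass defect Δm = 85.685132 − 84.891493 = 0.793639 u
Converting to energy: 0.793639 u × 931.5 MeV/u = 739.275 MeV
Per nucleon: 739.275 / 85 = 8.697 MeV

8.70 MeV/nucleon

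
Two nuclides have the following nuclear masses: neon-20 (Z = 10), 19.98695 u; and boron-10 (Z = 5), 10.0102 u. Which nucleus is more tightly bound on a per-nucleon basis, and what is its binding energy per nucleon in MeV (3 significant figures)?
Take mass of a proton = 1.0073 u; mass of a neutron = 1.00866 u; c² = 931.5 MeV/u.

neon-20: Σm = 10(1.0073) + 10(1.00866) = 20.15960 u; Δm = 0.17265 u; E_B = 160.82 MeV; E_B/A = 8.041 MeV
boron-10: Σm = 5(1.0073) + 5(1.00866) = 10.07980 u; Δm = 0.06960 u; E_B = 64.832 MeV; E_B/A = 6.483 MeV
neon-20 has the higher binding energy per nucleon, so it is the more tightly bound nucleus.

neon-20; 8.04 MeV/nucleon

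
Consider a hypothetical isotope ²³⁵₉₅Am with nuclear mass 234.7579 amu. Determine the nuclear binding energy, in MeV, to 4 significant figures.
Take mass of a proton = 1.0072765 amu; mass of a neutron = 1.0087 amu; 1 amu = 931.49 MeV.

Z = 95, so N = A − Z = 235 − 95 = 140.
Mass of separated nucleons = 95(1.0072765) + 140(1.0087) = 95.6912675 + 141.2180 = 236.9092675 amu
Mass defect Δm = 236.9092675 − 234.7579 = 2.1513675 amu
E_B = 2.1513675 × 931.49 = 2003.98 MeV

2004 MeV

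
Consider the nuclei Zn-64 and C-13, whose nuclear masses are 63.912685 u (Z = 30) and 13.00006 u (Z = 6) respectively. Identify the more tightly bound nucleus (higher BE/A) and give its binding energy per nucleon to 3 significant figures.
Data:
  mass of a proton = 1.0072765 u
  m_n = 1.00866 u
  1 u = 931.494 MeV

Zn-64: Σm = 30(1.0072765) + 34(1.00866) = 64.5127350 u; Δm = 0.6000500 u; E_B = 558.94 MeV; E_B/A = 8.733 MeV
C-13: Σm = 6(1.0072765) + 7(1.00866) = 13.1042790 u; Δm = 0.1042190 u; E_B = 97.079 MeV; E_B/A = 7.468 MeV
Zn-64 has the higher binding energy per nucleon, so it is the more tightly bound nucleus.

Zn-64; 8.73 MeV/nucleon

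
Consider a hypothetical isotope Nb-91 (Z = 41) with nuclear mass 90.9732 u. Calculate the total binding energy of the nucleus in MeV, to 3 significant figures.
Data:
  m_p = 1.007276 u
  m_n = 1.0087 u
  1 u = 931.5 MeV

708 MeV

Total constituent mass: 41 × 1.007276 + 50 × 1.0087 = 91.733316 u
Mass defect Δm = 91.733316 − 90.9732 = 0.760116 u
Binding energy = Δm·c² = 0.760116 × 931.5 MeV/u = 708.048 MeV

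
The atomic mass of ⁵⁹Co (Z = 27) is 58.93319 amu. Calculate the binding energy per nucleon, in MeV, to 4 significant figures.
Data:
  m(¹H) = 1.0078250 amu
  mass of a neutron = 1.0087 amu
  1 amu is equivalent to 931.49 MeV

8.786 MeV/nucleon

With 27 protons and 32 neutrons (A = 59):
Mass of separated nucleons = 27(1.0078250) + 32(1.0087) = 27.2112750 + 32.2784 = 59.4896750 amu
Δm = 59.4896750 − 58.93319 = 0.5564850 amu
Binding energy = Δm·c² = 0.5564850 × 931.49 MeV/amu = 518.360 MeV
Dividing by A = 59 gives 8.786 MeV per nucleon.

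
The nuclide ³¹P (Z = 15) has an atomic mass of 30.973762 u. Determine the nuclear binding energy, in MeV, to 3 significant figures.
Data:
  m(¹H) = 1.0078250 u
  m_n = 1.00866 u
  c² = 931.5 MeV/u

Σm = 15·m(¹H) + 16·m_n = 15.1173750 + 16.13856 = 31.2559350 u
Δm = 31.2559350 − 30.973762 = 0.2821730 u
E_B = 0.2821730 × 931.5 = 262.844 MeV

263 MeV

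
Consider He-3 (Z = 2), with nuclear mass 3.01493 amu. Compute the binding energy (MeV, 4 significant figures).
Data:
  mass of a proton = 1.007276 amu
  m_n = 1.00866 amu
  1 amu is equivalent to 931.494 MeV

7.715 MeV

With 2 protons and 1 neutrons (A = 3):
Mass of separated nucleons = 2(1.007276) + 1(1.00866) = 2.014552 + 1.00866 = 3.023212 amu
Mass defect Δm = 3.023212 − 3.01493 = 0.008282 amu
Binding energy = Δm·c² = 0.008282 × 931.494 MeV/amu = 7.71463 MeV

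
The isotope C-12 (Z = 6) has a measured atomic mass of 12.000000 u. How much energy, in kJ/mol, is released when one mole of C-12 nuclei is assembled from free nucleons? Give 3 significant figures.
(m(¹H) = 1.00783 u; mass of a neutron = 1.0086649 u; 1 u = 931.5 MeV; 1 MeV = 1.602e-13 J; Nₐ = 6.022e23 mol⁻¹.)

8.89e+09 kJ/mol

Mass of separated nucleons = 6(1.00783) + 6(1.0086649) = 6.04698 + 6.0519894 = 12.0989694 u
Δm = 12.0989694 − 12.000000 = 0.0989694 u
E_B = 0.0989694 × 931.5 = 92.1900 MeV
Per nucleus in joules: 92.1900 MeV × 1.602e-13 J/MeV = 1.4769e-11 J
Per mole: 1.4769e-11 J × 6.022e23 mol⁻¹ = 8.8939e+12 J/mol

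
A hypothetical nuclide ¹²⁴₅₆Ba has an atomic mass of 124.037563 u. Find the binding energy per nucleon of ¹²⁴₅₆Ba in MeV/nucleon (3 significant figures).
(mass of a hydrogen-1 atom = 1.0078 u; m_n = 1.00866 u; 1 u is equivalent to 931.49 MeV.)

7.42 MeV/nucleon

Σm = 56·m(¹H) + 68·m_n = 56.4368 + 68.58888 = 125.02568 u
Δm = 125.02568 − 124.037563 = 0.988117 u
Converting to energy: 0.988117 u × 931.49 MeV/u = 920.421 MeV
Per nucleon: 920.421 / 124 = 7.423 MeV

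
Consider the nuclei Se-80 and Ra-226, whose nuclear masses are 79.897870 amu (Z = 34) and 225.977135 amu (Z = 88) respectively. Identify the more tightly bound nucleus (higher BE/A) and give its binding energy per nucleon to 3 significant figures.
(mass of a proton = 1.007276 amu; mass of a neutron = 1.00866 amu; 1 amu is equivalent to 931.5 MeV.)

Se-80: Σm = 34(1.007276) + 46(1.00866) = 80.645744 amu; Δm = 0.747874 amu; E_B = 696.64 MeV; E_B/A = 8.708 MeV
Ra-226: Σm = 88(1.007276) + 138(1.00866) = 227.835368 amu; Δm = 1.858233 amu; E_B = 1730.9 MeV; E_B/A = 7.659 MeV
Se-80 has the higher binding energy per nucleon, so it is the more tightly bound nucleus.

Se-80; 8.71 MeV/nucleon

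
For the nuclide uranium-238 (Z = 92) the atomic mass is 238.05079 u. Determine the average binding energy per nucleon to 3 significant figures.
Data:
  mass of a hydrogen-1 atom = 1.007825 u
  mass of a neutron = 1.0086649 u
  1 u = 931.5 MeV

7.57 MeV/nucleon

The nucleus contains 92 protons and 238 − 92 = 146 neutrons.
Mass of separated nucleons = 92(1.007825) + 146(1.0086649) = 92.719900 + 147.2650754 = 239.9849754 u
Δm = 239.9849754 − 238.05079 = 1.9341854 u
E_B = 1.9341854 × 931.5 = 1801.69 MeV
Dividing by A = 238 gives 7.570 MeV per nucleon.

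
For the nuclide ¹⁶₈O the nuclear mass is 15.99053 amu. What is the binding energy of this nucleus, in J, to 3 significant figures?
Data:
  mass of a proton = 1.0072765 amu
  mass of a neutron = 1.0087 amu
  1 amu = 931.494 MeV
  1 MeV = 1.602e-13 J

Total constituent mass: 8 × 1.0072765 + 8 × 1.0087 = 16.1278120 amu
Δm = 16.1278120 − 15.99053 = 0.1372820 amu
Binding energy = Δm·c² = 0.1372820 × 931.494 MeV/amu = 127.877 MeV
In joules: 127.877 MeV × 1.602e-13 J/MeV = 2.0486e-11 J

2.05e-11 J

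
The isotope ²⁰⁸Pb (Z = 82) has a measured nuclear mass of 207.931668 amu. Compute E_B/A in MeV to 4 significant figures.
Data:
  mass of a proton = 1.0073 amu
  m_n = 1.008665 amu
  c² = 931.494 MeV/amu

7.876 MeV/nucleon

With 82 protons and 126 neutrons (A = 208):
Σm = 82·m_p + 126·m_n = 82.5986 + 127.091790 = 209.690390 amu
Δm = 209.690390 − 207.931668 = 1.758722 amu
Binding energy = Δm·c² = 1.758722 × 931.494 MeV/amu = 1638.24 MeV
Per nucleon: 1638.24 / 208 = 7.876 MeV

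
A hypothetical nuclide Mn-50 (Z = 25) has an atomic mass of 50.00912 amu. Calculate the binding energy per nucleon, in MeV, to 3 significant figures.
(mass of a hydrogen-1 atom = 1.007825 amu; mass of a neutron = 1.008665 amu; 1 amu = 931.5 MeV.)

7.51 MeV/nucleon

Z = 25, so N = A − Z = 50 − 25 = 25.
Total constituent mass: 25 × 1.007825 + 25 × 1.008665 = 50.412250 amu
Δm = 50.412250 − 50.00912 = 0.403130 amu
E_B = 0.403130 × 931.5 = 375.516 MeV
BE/A = 375.516 MeV / 50 = 7.510 MeV/nucleon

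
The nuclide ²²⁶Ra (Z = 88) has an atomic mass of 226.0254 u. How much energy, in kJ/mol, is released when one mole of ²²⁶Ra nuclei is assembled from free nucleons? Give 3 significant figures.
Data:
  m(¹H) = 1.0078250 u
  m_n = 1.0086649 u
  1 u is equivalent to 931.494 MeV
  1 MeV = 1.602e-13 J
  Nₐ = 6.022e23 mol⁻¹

The nucleus contains 88 protons and 226 − 88 = 138 neutrons.
Total constituent mass: 88 × 1.0078250 + 138 × 1.0086649 = 227.8843562 u
Δm = 227.8843562 − 226.0254 = 1.8589562 u
Converting to energy: 1.8589562 u × 931.494 MeV/u = 1731.61 MeV
Per nucleus in joules: 1731.61 MeV × 1.602e-13 J/MeV = 2.7740e-10 J
Per mole: 2.7740e-10 J × 6.022e23 mol⁻¹ = 1.6705e+14 J/mol

1.67e+11 kJ/mol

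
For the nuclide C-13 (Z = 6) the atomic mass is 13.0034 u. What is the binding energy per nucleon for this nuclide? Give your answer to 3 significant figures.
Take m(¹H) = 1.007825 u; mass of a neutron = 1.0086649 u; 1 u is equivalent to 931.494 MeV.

7.47 MeV/nucleon

The nucleus contains 6 protons and 13 − 6 = 7 neutrons.
Mass of separated nucleons = 6(1.007825) + 7(1.0086649) = 6.046950 + 7.0606543 = 13.1076043 u
Δm = 13.1076043 − 13.0034 = 0.1042043 u
E_B = 0.1042043 × 931.494 = 97.0657 MeV
Per nucleon: 97.0657 / 13 = 7.467 MeV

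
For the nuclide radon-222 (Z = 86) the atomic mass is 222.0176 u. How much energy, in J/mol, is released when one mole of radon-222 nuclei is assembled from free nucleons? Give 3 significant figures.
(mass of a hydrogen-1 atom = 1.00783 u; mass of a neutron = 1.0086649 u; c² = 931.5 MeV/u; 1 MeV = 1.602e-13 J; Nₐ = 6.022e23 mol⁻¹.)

With 86 protons and 136 neutrons (A = 222):
Total constituent mass: 86 × 1.00783 + 136 × 1.0086649 = 223.8518064 u
The mass defect is 223.8518064 − 222.0176 = 1.8342064 u.
E_B = 1.8342064 × 931.5 = 1708.56 MeV
Per nucleus in joules: 1708.56 MeV × 1.602e-13 J/MeV = 2.7371e-10 J
Per mole: 2.7371e-10 J × 6.022e23 mol⁻¹ = 1.6483e+14 J/mol

1.65e+14 J/mol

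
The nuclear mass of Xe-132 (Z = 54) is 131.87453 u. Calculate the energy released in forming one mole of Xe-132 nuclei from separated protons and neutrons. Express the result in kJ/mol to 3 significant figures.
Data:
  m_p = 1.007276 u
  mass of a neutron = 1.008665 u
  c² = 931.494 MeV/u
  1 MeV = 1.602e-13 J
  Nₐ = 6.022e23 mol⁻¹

Mass of separated nucleons = 54(1.007276) + 78(1.008665) = 54.392904 + 78.675870 = 133.068774 u
The mass defect is 133.068774 − 131.87453 = 1.194244 u.
Binding energy = Δm·c² = 1.194244 × 931.494 MeV/u = 1112.43 MeV
Per nucleus in joules: 1112.43 MeV × 1.602e-13 J/MeV = 1.7821e-10 J
Per mole: 1.7821e-10 J × 6.022e23 mol⁻¹ = 1.0732e+14 J/mol

1.07e+11 kJ/mol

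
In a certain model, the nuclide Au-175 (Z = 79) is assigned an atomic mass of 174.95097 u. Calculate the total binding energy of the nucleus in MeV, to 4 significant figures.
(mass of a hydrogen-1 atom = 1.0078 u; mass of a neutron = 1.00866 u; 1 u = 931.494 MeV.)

Z = 79, so N = A − Z = 175 − 79 = 96.
Total constituent mass: 79 × 1.0078 + 96 × 1.00866 = 176.44756 u
The mass defect is 176.44756 − 174.95097 = 1.49659 u.
Converting to energy: 1.49659 u × 931.494 MeV/u = 1394.06 MeV

1394 MeV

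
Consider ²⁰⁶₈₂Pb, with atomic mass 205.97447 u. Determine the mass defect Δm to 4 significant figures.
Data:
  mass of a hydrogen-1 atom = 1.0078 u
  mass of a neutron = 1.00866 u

Total constituent mass: 82 × 1.0078 + 124 × 1.00866 = 207.71344 u
The mass defect is 207.71344 − 205.97447 = 1.73897 u.

1.739 u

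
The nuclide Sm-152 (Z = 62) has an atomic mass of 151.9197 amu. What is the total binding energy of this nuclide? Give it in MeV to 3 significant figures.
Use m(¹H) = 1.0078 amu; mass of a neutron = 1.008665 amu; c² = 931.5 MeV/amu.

Z = 62, so N = A − Z = 152 − 62 = 90.
Mass of separated nucleons = 62(1.0078) + 90(1.008665) = 62.4836 + 90.779850 = 153.263450 amu
The mass defect is 153.263450 − 151.9197 = 1.343750 amu.
E_B = 1.343750 × 931.5 = 1251.70 MeV

1250 MeV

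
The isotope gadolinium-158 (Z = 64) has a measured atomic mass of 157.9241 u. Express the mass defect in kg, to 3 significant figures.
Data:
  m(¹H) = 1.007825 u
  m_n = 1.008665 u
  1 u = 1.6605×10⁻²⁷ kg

Total constituent mass: 64 × 1.007825 + 94 × 1.008665 = 159.315310 u
Δm = 159.315310 − 157.9241 = 1.391210 u
In SI units: 1.391210 u × 1.6605×10⁻²⁷ kg/u = 2.3101e-27 kg

2.31e-27 kg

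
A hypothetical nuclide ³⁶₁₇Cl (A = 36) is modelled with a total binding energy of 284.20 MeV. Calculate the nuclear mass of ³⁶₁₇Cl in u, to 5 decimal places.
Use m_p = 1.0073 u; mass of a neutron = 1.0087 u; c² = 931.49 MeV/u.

Mass defect = 284.20 MeV / (931.49 MeV/u) = 0.3051026 u
Constituent mass = 17(1.0073) + 19(1.0087) = 36.2894 u
Nuclear mass = 36.2894 − 0.3051026 = 35.9842974 u ≈ 35.98430 u (to 5 decimal places)

35.98430 u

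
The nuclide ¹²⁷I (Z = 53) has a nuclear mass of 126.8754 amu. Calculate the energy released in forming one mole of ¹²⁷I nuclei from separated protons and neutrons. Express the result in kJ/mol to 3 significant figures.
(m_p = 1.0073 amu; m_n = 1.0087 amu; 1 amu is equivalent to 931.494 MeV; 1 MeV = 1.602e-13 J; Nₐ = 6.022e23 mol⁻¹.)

The nucleus contains 53 protons and 127 − 53 = 74 neutrons.
Σm = 53·m_p + 74·m_n = 53.3869 + 74.6438 = 128.0307 amu
The mass defect is 128.0307 − 126.8754 = 1.1553 amu.
E_B = 1.1553 × 931.494 = 1076.16 MeV
Per nucleus in joules: 1076.16 MeV × 1.602e-13 J/MeV = 1.7240e-10 J
Per mole: 1.7240e-10 J × 6.022e23 mol⁻¹ = 1.0382e+14 J/mol

1.04e+11 kJ/mol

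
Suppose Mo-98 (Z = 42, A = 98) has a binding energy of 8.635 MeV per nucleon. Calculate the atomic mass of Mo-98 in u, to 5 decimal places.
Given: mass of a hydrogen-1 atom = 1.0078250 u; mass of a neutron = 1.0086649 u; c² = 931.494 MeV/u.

Total binding energy = 98 × 8.635 = 846.230 MeV
Mass defect = 846.230 MeV / (931.494 MeV/u) = 0.9084653 u
Constituent mass = 42(1.0078250) + 56(1.0086649) = 98.8138844 u
Atomic mass = 98.8138844 − 0.9084653 = 97.9054191 u ≈ 97.90542 u (to 5 decimal places)

97.90542 u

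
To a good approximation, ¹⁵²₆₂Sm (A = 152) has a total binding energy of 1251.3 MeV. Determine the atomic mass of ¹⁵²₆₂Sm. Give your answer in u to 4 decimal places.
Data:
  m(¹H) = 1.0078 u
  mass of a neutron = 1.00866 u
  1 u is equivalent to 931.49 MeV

151.9197 u

Mass defect = 1251.3 MeV / (931.49 MeV/u) = 1.343332 u
Constituent mass = 62(1.0078) + 90(1.00866) = 153.26300 u
Atomic mass = 153.26300 − 1.343332 = 151.919668 u ≈ 151.9197 u (to 4 decimal places)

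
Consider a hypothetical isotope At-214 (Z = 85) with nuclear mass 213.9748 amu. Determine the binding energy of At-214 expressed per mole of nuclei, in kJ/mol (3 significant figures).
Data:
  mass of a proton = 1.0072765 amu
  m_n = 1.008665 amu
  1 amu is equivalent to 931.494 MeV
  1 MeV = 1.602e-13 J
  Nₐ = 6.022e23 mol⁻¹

Σm = 85·m_p + 129·m_n = 85.6185025 + 130.117785 = 215.7362875 amu
Δm = 215.7362875 − 213.9748 = 1.7614875 amu
Converting to energy: 1.7614875 amu × 931.494 MeV/amu = 1640.82 MeV
Per nucleus in joules: 1640.82 MeV × 1.602e-13 J/MeV = 2.6286e-10 J
Per mole: 2.6286e-10 J × 6.022e23 mol⁻¹ = 1.5829e+14 J/mol

1.58e+11 kJ/mol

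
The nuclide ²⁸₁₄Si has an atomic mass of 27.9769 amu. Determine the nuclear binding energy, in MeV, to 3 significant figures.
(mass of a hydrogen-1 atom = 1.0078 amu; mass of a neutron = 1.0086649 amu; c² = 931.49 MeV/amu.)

236 MeV

With 14 protons and 14 neutrons (A = 28):
Mass of separated nucleons = 14(1.0078) + 14(1.0086649) = 14.1092 + 14.1213086 = 28.2305086 amu
Mass defect Δm = 28.2305086 − 27.9769 = 0.2536086 amu
Binding energy = Δm·c² = 0.2536086 × 931.49 MeV/amu = 236.234 MeV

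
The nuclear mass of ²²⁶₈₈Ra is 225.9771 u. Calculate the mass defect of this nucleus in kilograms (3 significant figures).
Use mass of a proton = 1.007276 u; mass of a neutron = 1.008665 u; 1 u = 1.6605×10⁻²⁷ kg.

3.09e-27 kg

The nucleus contains 88 protons and 226 − 88 = 138 neutrons.
Σm = 88·m_p + 138·m_n = 88.640288 + 139.195770 = 227.836058 u
The mass defect is 227.836058 − 225.9771 = 1.858958 u.
In SI units: 1.858958 u × 1.6605×10⁻²⁷ kg/u = 3.0868e-27 kg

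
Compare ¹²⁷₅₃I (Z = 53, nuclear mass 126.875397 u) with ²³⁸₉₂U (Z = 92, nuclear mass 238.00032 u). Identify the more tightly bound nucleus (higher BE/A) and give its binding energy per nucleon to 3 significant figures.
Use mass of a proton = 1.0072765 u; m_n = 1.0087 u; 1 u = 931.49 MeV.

¹²⁷₅₃I: Σm = 53(1.0072765) + 74(1.0087) = 128.0294545 u; Δm = 1.1540575 u; E_B = 1074.99 MeV; E_B/A = 8.4645 MeV
²³⁸₉₂U: Σm = 92(1.0072765) + 146(1.0087) = 239.9396380 u; Δm = 1.9393180 u; E_B = 1806.5 MeV; E_B/A = 7.590 MeV
¹²⁷₅₃I has the higher binding energy per nucleon, so it is the more tightly bound nucleus.

¹²⁷₅₃I; 8.46 MeV/nucleon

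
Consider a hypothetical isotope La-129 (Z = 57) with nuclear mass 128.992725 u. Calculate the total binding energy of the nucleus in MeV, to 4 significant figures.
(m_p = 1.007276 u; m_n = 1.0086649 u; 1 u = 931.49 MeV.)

With 57 protons and 72 neutrons (A = 129):
Total constituent mass: 57 × 1.007276 + 72 × 1.0086649 = 130.0386048 u
Mass defect Δm = 130.0386048 − 128.992725 = 1.0458798 u
Binding energy = Δm·c² = 1.0458798 × 931.49 MeV/u = 974.227 MeV

974.2 MeV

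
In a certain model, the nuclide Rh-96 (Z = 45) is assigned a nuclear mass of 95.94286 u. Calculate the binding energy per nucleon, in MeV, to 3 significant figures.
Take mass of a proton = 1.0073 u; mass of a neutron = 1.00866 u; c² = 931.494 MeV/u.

8.03 MeV/nucleon

Z = 45, so N = A − Z = 96 − 45 = 51.
Total constituent mass: 45 × 1.0073 + 51 × 1.00866 = 96.77016 u
The mass defect is 96.77016 − 95.94286 = 0.82730 u.
E_B = 0.82730 × 931.494 = 770.625 MeV
Per nucleon: 770.625 / 96 = 8.027 MeV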